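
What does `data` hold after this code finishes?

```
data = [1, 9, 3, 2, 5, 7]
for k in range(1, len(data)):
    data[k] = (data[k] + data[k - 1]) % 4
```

k=1: data[1] = (9+1)%4 = 2 → [1, 2, 3, 2, 5, 7]
k=2: data[2] = (3+2)%4 = 1 → [1, 2, 1, 2, 5, 7]
k=3: data[3] = (2+1)%4 = 3 → [1, 2, 1, 3, 5, 7]
k=4: data[4] = (5+3)%4 = 0 → [1, 2, 1, 3, 0, 7]
k=5: data[5] = (7+0)%4 = 3 → [1, 2, 1, 3, 0, 3]

[1, 2, 1, 3, 0, 3]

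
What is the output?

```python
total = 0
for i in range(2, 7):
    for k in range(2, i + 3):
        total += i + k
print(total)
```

215

i=2,k=2: total = 0+4 = 4
i=2,k=3: total = 4+5 = 9
i=2,k=4: total = 9+6 = 15
i=3,k=2: total = 15+5 = 20
i=3,k=3: total = 20+6 = 26
i=3,k=4: total = 26+7 = 33
i=3,k=5: total = 33+8 = 41
i=4,k=2: total = 41+6 = 47
i=4,k=3: total = 47+7 = 54
i=4,k=4: total = 54+8 = 62
i=4,k=5: total = 62+9 = 71
i=4,k=6: total = 71+10 = 81
i=5,k=2: total = 81+7 = 88
i=5,k=3: total = 88+8 = 96
i=5,k=4: total = 96+9 = 105
i=5,k=5: total = 105+10 = 115
i=5,k=6: total = 115+11 = 126
i=5,k=7: total = 126+12 = 138
i=6,k=2: total = 138+8 = 146
i=6,k=3: total = 146+9 = 155
i=6,k=4: total = 155+10 = 165
i=6,k=5: total = 165+11 = 176
i=6,k=6: total = 176+12 = 188
i=6,k=7: total = 188+13 = 201
i=6,k=8: total = 201+14 = 215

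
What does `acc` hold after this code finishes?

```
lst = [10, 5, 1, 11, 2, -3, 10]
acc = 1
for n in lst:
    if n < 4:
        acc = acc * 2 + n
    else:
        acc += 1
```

n=10: not <4, acc = 1+1 = 2
n=5: not <4, acc = 2+1 = 3
n=1: <4, acc = 3*2+1 = 7
n=11: not <4, acc = 7+1 = 8
n=2: <4, acc = 8*2+2 = 18
n=-3: <4, acc = 18*2+(-3) = 33
n=10: not <4, acc = 33+1 = 34

34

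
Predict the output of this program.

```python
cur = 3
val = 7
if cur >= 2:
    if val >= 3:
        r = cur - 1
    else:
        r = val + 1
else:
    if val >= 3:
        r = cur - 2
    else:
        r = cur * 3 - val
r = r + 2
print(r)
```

cur=3, val=7
cur >= 2 is True; val >= 3 is True
→ r = cur - 1 = 2
r = 2+2 = 4

4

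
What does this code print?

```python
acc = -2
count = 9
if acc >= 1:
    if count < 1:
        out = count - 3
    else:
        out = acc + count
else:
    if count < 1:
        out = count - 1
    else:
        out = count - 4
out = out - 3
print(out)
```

2

acc=-2, count=9
acc >= 1 is False; count < 1 is False
→ out = count - 4 = 5
out = 5-3 = 2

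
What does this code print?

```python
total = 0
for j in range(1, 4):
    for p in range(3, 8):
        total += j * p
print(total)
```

150

j=1,p=3: total = 0+3 = 3
j=1,p=4: total = 3+4 = 7
j=1,p=5: total = 7+5 = 12
j=1,p=6: total = 12+6 = 18
j=1,p=7: total = 18+7 = 25
j=2,p=3: total = 25+6 = 31
j=2,p=4: total = 31+8 = 39
j=2,p=5: total = 39+10 = 49
j=2,p=6: total = 49+12 = 61
j=2,p=7: total = 61+14 = 75
j=3,p=3: total = 75+9 = 84
j=3,p=4: total = 84+12 = 96
j=3,p=5: total = 96+15 = 111
j=3,p=6: total = 111+18 = 129
j=3,p=7: total = 129+21 = 150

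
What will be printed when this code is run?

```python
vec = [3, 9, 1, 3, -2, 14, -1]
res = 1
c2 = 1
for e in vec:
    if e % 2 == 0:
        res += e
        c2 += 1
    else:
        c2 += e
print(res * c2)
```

e=3: not even; c2=4
e=9: not even; c2=13
e=1: not even; c2=14
e=3: not even; c2=17
e=-2: even, res = 1+(-2) = -1; c2=18
e=14: even, res = (-1)+14 = 13; c2=19
e=-1: not even; c2=18
res*c2 = 13*18 = 234

234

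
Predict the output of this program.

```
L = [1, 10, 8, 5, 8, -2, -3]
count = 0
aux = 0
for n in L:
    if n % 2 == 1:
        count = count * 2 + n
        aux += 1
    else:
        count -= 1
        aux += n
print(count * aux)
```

-27

n=1: odd, count = 0*2+1 = 1; aux=1
n=10: not odd, count = 1-1 = 0; aux=11
n=8: not odd, count = 0-1 = -1; aux=19
n=5: odd, count = (-1)*2+5 = 3; aux=20
n=8: not odd, count = 3-1 = 2; aux=28
n=-2: not odd, count = 2-1 = 1; aux=26
n=-3: odd, count = 1*2+(-3) = -1; aux=27
count*aux = (-1)*27 = -27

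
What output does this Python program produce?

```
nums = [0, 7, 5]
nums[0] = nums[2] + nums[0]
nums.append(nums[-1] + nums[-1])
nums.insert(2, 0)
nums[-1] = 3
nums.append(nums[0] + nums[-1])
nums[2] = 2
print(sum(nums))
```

30

nums[0] = nums[2]+nums[0] = 5+0 = 5 → [5, 7, 5]
append nums[-1]+nums[-1] = 5+5 = 10 → [5, 7, 5, 10]
insert 0 at 2 → [5, 7, 0, 5, 10]
nums[-1] = 3 → [5, 7, 0, 5, 3]
append nums[0]+nums[-1] = 5+3 = 8 → [5, 7, 0, 5, 3, 8]
nums[2] = 2 → [5, 7, 2, 5, 3, 8]
sum = 30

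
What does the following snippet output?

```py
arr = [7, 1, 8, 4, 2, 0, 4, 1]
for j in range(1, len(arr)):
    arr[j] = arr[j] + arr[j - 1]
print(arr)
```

[7, 8, 16, 20, 22, 22, 26, 27]

j=1: arr[1] = 1+7 = 8 → [7, 8, 8, 4, 2, 0, 4, 1]
j=2: arr[2] = 8+8 = 16 → [7, 8, 16, 4, 2, 0, 4, 1]
j=3: arr[3] = 4+16 = 20 → [7, 8, 16, 20, 2, 0, 4, 1]
j=4: arr[4] = 2+20 = 22 → [7, 8, 16, 20, 22, 0, 4, 1]
j=5: arr[5] = 0+22 = 22 → [7, 8, 16, 20, 22, 22, 4, 1]
j=6: arr[6] = 4+22 = 26 → [7, 8, 16, 20, 22, 22, 26, 1]
j=7: arr[7] = 1+26 = 27 → [7, 8, 16, 20, 22, 22, 26, 27]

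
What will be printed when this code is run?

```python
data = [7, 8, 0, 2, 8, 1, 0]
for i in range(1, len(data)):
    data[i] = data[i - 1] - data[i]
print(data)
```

i=1: data[1] = 7-8 = -1 → [7, -1, 0, 2, 8, 1, 0]
i=2: data[2] = (-1)-0 = -1 → [7, -1, -1, 2, 8, 1, 0]
i=3: data[3] = (-1)-2 = -3 → [7, -1, -1, -3, 8, 1, 0]
i=4: data[4] = (-3)-8 = -11 → [7, -1, -1, -3, -11, 1, 0]
i=5: data[5] = (-11)-1 = -12 → [7, -1, -1, -3, -11, -12, 0]
i=6: data[6] = (-12)-0 = -12 → [7, -1, -1, -3, -11, -12, -12]

[7, -1, -1, -3, -11, -12, -12]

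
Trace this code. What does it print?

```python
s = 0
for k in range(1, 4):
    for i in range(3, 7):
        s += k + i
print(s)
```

78

k=1,i=3: s = 0+4 = 4
k=1,i=4: s = 4+5 = 9
k=1,i=5: s = 9+6 = 15
k=1,i=6: s = 15+7 = 22
k=2,i=3: s = 22+5 = 27
k=2,i=4: s = 27+6 = 33
k=2,i=5: s = 33+7 = 40
k=2,i=6: s = 40+8 = 48
k=3,i=3: s = 48+6 = 54
k=3,i=4: s = 54+7 = 61
k=3,i=5: s = 61+8 = 69
k=3,i=6: s = 69+9 = 78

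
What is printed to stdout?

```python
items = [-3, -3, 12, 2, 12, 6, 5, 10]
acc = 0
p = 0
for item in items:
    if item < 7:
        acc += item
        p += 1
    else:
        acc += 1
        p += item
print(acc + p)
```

item=-3: <7, acc = 0+(-3) = -3; p=1
item=-3: <7, acc = (-3)+(-3) = -6; p=2
item=12: not <7, acc = (-6)+1 = -5; p=14
item=2: <7, acc = (-5)+2 = -3; p=15
item=12: not <7, acc = (-3)+1 = -2; p=27
item=6: <7, acc = (-2)+6 = 4; p=28
item=5: <7, acc = 4+5 = 9; p=29
item=10: not <7, acc = 9+1 = 10; p=39
acc+p = 10+39 = 49

49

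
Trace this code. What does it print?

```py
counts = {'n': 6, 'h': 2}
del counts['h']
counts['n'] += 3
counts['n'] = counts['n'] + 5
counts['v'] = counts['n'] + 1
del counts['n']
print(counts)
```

del 'h' → {'n': 6}
counts['n'] = 6+3 = 9 → {'n': 9}
counts['n'] = counts['n']+5 = 14 → {'n': 14}
counts['v'] = counts['n']+1 = 15 → {'n': 14, 'v': 15}
del 'n' → {'v': 15}

{'v': 15}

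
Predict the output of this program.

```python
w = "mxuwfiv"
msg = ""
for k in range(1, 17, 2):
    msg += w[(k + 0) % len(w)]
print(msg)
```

xwimufvx

k=1: add w[1]='x' → 'x'
k=3: add w[3]='w' → 'xw'
k=5: add w[5]='i' → 'xwi'
k=7: add w[0]='m' → 'xwim'
k=9: add w[2]='u' → 'xwimu'
k=11: add w[4]='f' → 'xwimuf'
k=13: add w[6]='v' → 'xwimufv'
k=15: add w[1]='x' → 'xwimufvx'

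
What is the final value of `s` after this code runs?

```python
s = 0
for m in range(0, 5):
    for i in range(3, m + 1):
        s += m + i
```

m=3,i=3: s = 0+6 = 6
m=4,i=3: s = 6+7 = 13
m=4,i=4: s = 13+8 = 21

21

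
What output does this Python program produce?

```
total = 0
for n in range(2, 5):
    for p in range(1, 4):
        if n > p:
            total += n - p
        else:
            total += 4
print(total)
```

n=2,p=1: 2>1, total = 0+1 = 1
n=2,p=2: not 2>2, total = 1+4 = 5
n=2,p=3: not 2>3, total = 5+4 = 9
n=3,p=1: 3>1, total = 9+2 = 11
n=3,p=2: 3>2, total = 11+1 = 12
n=3,p=3: not 3>3, total = 12+4 = 16
n=4,p=1: 4>1, total = 16+3 = 19
n=4,p=2: 4>2, total = 19+2 = 21
n=4,p=3: 4>3, total = 21+1 = 22

22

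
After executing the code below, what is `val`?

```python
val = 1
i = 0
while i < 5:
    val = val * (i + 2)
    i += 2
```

48

i=0: val = 1*2 = 2
i=2: val = 2*4 = 8
i=4: val = 8*6 = 48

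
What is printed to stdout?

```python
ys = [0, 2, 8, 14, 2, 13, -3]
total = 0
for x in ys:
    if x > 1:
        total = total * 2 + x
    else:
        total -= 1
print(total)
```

136

x=0: not >1, total = 0-1 = -1
x=2: >1, total = (-1)*2+2 = 0
x=8: >1, total = 0*2+8 = 8
x=14: >1, total = 8*2+14 = 30
x=2: >1, total = 30*2+2 = 62
x=13: >1, total = 62*2+13 = 137
x=-3: not >1, total = 137-1 = 136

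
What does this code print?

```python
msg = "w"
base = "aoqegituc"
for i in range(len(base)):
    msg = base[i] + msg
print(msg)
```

i=0: prepend 'a' → 'aw'
i=1: prepend 'o' → 'oaw'
i=2: prepend 'q' → 'qoaw'
i=3: prepend 'e' → 'eqoaw'
i=4: prepend 'g' → 'geqoaw'
i=5: prepend 'i' → 'igeqoaw'
i=6: prepend 't' → 'tigeqoaw'
i=7: prepend 'u' → 'utigeqoaw'
i=8: prepend 'c' → 'cutigeqoaw'

cutigeqoaw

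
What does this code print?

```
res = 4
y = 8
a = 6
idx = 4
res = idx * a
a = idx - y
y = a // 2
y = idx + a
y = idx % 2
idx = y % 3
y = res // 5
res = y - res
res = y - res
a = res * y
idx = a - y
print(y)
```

res = 4*6 = 24
a = 4-8 = -4
y = (-4)//2 = -2
y = 4+(-4) = 0
y = 4%2 = 0
idx = 0%3 = 0
y = 24//5 = 4
res = 4-24 = -20
res = 4-(-20) = 24
a = 24*4 = 96
idx = 96-4 = 92

4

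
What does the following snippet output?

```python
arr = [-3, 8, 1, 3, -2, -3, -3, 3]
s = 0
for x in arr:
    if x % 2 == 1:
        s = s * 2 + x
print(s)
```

-71

x=-3: odd, s = 0*2+(-3) = -3
x=8: not odd
x=1: odd, s = (-3)*2+1 = -5
x=3: odd, s = (-5)*2+3 = -7
x=-2: not odd
x=-3: odd, s = (-7)*2+(-3) = -17
x=-3: odd, s = (-17)*2+(-3) = -37
x=3: odd, s = (-37)*2+3 = -71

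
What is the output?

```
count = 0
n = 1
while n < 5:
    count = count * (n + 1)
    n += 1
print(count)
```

n=1: count = 0*2 = 0
n=2: count = 0*3 = 0
n=3: count = 0*4 = 0
n=4: count = 0*5 = 0

0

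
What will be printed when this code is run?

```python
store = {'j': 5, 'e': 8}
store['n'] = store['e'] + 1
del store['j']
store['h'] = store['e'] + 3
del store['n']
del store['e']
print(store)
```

store['n'] = store['e']+1 = 9 → {'j': 5, 'e': 8, 'n': 9}
del 'j' → {'e': 8, 'n': 9}
store['h'] = store['e']+3 = 11 → {'e': 8, 'n': 9, 'h': 11}
del 'n' → {'e': 8, 'h': 11}
del 'e' → {'h': 11}

{'h': 11}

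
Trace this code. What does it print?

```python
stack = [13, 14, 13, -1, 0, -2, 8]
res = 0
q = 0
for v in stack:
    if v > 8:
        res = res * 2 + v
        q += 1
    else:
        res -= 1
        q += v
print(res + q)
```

v=13: >8, res = 0*2+13 = 13; q=1
v=14: >8, res = 13*2+14 = 40; q=2
v=13: >8, res = 40*2+13 = 93; q=3
v=-1: not >8, res = 93-1 = 92; q=2
v=0: not >8, res = 92-1 = 91; q=2
v=-2: not >8, res = 91-1 = 90; q=0
v=8: not >8, res = 90-1 = 89; q=8
res+q = 89+8 = 97

97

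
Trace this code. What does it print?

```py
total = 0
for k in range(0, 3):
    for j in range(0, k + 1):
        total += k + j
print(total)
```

12

k=0,j=0: total = 0+0 = 0
k=1,j=0: total = 0+1 = 1
k=1,j=1: total = 1+2 = 3
k=2,j=0: total = 3+2 = 5
k=2,j=1: total = 5+3 = 8
k=2,j=2: total = 8+4 = 12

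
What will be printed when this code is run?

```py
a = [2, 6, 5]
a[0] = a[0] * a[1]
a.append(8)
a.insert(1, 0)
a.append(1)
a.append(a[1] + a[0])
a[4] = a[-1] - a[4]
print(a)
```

[12, 0, 6, 5, 4, 1, 12]

a[0] = a[0]*a[1] = 2*6 = 12 → [12, 6, 5]
append 8 → [12, 6, 5, 8]
insert 0 at 1 → [12, 0, 6, 5, 8]
append 1 → [12, 0, 6, 5, 8, 1]
append a[1]+a[0] = 0+12 = 12 → [12, 0, 6, 5, 8, 1, 12]
a[4] = a[-1]-a[4] = 12-8 = 4 → [12, 0, 6, 5, 4, 1, 12]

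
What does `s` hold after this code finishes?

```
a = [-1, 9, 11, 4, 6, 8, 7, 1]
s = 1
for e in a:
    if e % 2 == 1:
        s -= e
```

-26

e=-1: odd, s = 1-(-1) = 2
e=9: odd, s = 2-9 = -7
e=11: odd, s = (-7)-11 = -18
e=4: not odd
e=6: not odd
e=8: not odd
e=7: odd, s = (-18)-7 = -25
e=1: odd, s = (-25)-1 = -26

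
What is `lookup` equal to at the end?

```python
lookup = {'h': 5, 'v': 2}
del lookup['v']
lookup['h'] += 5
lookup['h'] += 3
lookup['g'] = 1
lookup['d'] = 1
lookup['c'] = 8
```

del 'v' → {'h': 5}
lookup['h'] = 5+5 = 10 → {'h': 10}
lookup['h'] = 10+3 = 13 → {'h': 13}
lookup['g'] = 1 → {'h': 13, 'g': 1}
lookup['d'] = 1 → {'h': 13, 'g': 1, 'd': 1}
lookup['c'] = 8 → {'h': 13, 'g': 1, 'd': 1, 'c': 8}

{'h': 13, 'g': 1, 'd': 1, 'c': 8}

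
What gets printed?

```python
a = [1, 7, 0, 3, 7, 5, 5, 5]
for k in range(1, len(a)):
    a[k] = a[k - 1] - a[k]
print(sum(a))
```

-114

k=1: a[1] = 1-7 = -6 → [1, -6, 0, 3, 7, 5, 5, 5]
k=2: a[2] = (-6)-0 = -6 → [1, -6, -6, 3, 7, 5, 5, 5]
k=3: a[3] = (-6)-3 = -9 → [1, -6, -6, -9, 7, 5, 5, 5]
k=4: a[4] = (-9)-7 = -16 → [1, -6, -6, -9, -16, 5, 5, 5]
k=5: a[5] = (-16)-5 = -21 → [1, -6, -6, -9, -16, -21, 5, 5]
k=6: a[6] = (-21)-5 = -26 → [1, -6, -6, -9, -16, -21, -26, 5]
k=7: a[7] = (-26)-5 = -31 → [1, -6, -6, -9, -16, -21, -26, -31]
sum = -114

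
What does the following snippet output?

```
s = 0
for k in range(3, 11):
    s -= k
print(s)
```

k=3: s = 0-3 = -3
k=4: s = (-3)-4 = -7
k=5: s = (-7)-5 = -12
k=6: s = (-12)-6 = -18
k=7: s = (-18)-7 = -25
k=8: s = (-25)-8 = -33
k=9: s = (-33)-9 = -42
k=10: s = (-42)-10 = -52

-52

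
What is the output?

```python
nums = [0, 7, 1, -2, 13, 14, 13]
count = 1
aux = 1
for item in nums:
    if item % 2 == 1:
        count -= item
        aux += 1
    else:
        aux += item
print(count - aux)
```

-50

item=0: not odd; aux=1
item=7: odd, count = 1-7 = -6; aux=2
item=1: odd, count = (-6)-1 = -7; aux=3
item=-2: not odd; aux=1
item=13: odd, count = (-7)-13 = -20; aux=2
item=14: not odd; aux=16
item=13: odd, count = (-20)-13 = -33; aux=17
count-aux = (-33)-17 = -50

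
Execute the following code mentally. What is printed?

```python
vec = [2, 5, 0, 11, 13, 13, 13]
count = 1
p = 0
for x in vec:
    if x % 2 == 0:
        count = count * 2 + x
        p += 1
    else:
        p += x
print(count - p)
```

x=2: even, count = 1*2+2 = 4; p=1
x=5: not even; p=6
x=0: even, count = 4*2+0 = 8; p=7
x=11: not even; p=18
x=13: not even; p=31
x=13: not even; p=44
x=13: not even; p=57
count-p = 8-57 = -49

-49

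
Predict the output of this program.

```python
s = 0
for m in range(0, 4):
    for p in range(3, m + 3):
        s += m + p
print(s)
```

36

m=1,p=3: s = 0+4 = 4
m=2,p=3: s = 4+5 = 9
m=2,p=4: s = 9+6 = 15
m=3,p=3: s = 15+6 = 21
m=3,p=4: s = 21+7 = 28
m=3,p=5: s = 28+8 = 36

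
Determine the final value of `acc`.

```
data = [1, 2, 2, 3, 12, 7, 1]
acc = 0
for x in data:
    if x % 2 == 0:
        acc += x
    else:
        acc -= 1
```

12

x=1: not even, acc = 0-1 = -1
x=2: even, acc = (-1)+2 = 1
x=2: even, acc = 1+2 = 3
x=3: not even, acc = 3-1 = 2
x=12: even, acc = 2+12 = 14
x=7: not even, acc = 14-1 = 13
x=1: not even, acc = 13-1 = 12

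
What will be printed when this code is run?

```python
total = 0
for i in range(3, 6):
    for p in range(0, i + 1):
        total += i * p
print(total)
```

133

i=3,p=0: total = 0+0 = 0
i=3,p=1: total = 0+3 = 3
i=3,p=2: total = 3+6 = 9
i=3,p=3: total = 9+9 = 18
i=4,p=0: total = 18+0 = 18
i=4,p=1: total = 18+4 = 22
i=4,p=2: total = 22+8 = 30
i=4,p=3: total = 30+12 = 42
i=4,p=4: total = 42+16 = 58
i=5,p=0: total = 58+0 = 58
i=5,p=1: total = 58+5 = 63
i=5,p=2: total = 63+10 = 73
i=5,p=3: total = 73+15 = 88
i=5,p=4: total = 88+20 = 108
i=5,p=5: total = 108+25 = 133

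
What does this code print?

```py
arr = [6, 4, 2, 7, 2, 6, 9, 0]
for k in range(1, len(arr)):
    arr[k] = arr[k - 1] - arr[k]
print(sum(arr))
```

k=1: arr[1] = 6-4 = 2 → [6, 2, 2, 7, 2, 6, 9, 0]
k=2: arr[2] = 2-2 = 0 → [6, 2, 0, 7, 2, 6, 9, 0]
k=3: arr[3] = 0-7 = -7 → [6, 2, 0, -7, 2, 6, 9, 0]
k=4: arr[4] = (-7)-2 = -9 → [6, 2, 0, -7, -9, 6, 9, 0]
k=5: arr[5] = (-9)-6 = -15 → [6, 2, 0, -7, -9, -15, 9, 0]
k=6: arr[6] = (-15)-9 = -24 → [6, 2, 0, -7, -9, -15, -24, 0]
k=7: arr[7] = (-24)-0 = -24 → [6, 2, 0, -7, -9, -15, -24, -24]
sum = -71

-71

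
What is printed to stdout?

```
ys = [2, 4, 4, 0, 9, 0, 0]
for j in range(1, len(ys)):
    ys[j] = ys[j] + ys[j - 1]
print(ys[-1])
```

j=1: ys[1] = 4+2 = 6 → [2, 6, 4, 0, 9, 0, 0]
j=2: ys[2] = 4+6 = 10 → [2, 6, 10, 0, 9, 0, 0]
j=3: ys[3] = 0+10 = 10 → [2, 6, 10, 10, 9, 0, 0]
j=4: ys[4] = 9+10 = 19 → [2, 6, 10, 10, 19, 0, 0]
j=5: ys[5] = 0+19 = 19 → [2, 6, 10, 10, 19, 19, 0]
j=6: ys[6] = 0+19 = 19 → [2, 6, 10, 10, 19, 19, 19]

19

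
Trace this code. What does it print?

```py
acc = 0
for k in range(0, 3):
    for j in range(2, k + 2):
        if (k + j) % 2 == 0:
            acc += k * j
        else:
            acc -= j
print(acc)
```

-1

k=1,j=2: odd sum, acc = 0-2 = -2
k=2,j=2: even sum, acc = (-2)+4 = 2
k=2,j=3: odd sum, acc = 2-3 = -1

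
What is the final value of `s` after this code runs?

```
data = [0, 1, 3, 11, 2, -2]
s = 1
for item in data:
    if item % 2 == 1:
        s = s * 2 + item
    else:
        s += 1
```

39

item=0: not odd, s = 1+1 = 2
item=1: odd, s = 2*2+1 = 5
item=3: odd, s = 5*2+3 = 13
item=11: odd, s = 13*2+11 = 37
item=2: not odd, s = 37+1 = 38
item=-2: not odd, s = 38+1 = 39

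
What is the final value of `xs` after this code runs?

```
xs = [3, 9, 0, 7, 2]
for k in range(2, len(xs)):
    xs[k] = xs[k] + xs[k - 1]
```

[3, 9, 9, 16, 18]

k=2: xs[2] = 0+9 = 9 → [3, 9, 9, 7, 2]
k=3: xs[3] = 7+9 = 16 → [3, 9, 9, 16, 2]
k=4: xs[4] = 2+16 = 18 → [3, 9, 9, 16, 18]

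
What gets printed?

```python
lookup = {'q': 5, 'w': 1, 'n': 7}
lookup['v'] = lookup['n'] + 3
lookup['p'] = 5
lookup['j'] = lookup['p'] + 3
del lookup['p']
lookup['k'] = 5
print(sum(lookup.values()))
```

lookup['v'] = lookup['n']+3 = 10 → {'q': 5, 'w': 1, 'n': 7, 'v': 10}
lookup['p'] = 5 → {'q': 5, 'w': 1, 'n': 7, 'v': 10, 'p': 5}
lookup['j'] = lookup['p']+3 = 8 → {'q': 5, 'w': 1, 'n': 7, 'v': 10, 'p': 5, 'j': 8}
del 'p' → {'q': 5, 'w': 1, 'n': 7, 'v': 10, 'j': 8}
lookup['k'] = 5 → {'q': 5, 'w': 1, 'n': 7, 'v': 10, 'j': 8, 'k': 5}
sum of values = 36

36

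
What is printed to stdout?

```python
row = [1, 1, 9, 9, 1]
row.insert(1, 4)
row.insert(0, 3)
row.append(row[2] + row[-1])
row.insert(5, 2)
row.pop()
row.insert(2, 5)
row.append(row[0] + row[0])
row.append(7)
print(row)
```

[3, 1, 5, 4, 1, 9, 2, 9, 1, 6, 7]

insert 4 at 1 → [1, 4, 1, 9, 9, 1]
insert 3 at 0 → [3, 1, 4, 1, 9, 9, 1]
append row[2]+row[-1] = 4+1 = 5 → [3, 1, 4, 1, 9, 9, 1, 5]
insert 2 at 5 → [3, 1, 4, 1, 9, 2, 9, 1, 5]
pop() removes 5 → [3, 1, 4, 1, 9, 2, 9, 1]
insert 5 at 2 → [3, 1, 5, 4, 1, 9, 2, 9, 1]
append row[0]+row[0] = 3+3 = 6 → [3, 1, 5, 4, 1, 9, 2, 9, 1, 6]
append 7 → [3, 1, 5, 4, 1, 9, 2, 9, 1, 6, 7]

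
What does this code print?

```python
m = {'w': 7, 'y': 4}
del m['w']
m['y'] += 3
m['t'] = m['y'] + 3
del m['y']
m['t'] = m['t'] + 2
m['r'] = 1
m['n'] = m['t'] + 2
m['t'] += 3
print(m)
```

del 'w' → {'y': 4}
m['y'] = 4+3 = 7 → {'y': 7}
m['t'] = m['y']+3 = 10 → {'y': 7, 't': 10}
del 'y' → {'t': 10}
m['t'] = m['t']+2 = 12 → {'t': 12}
m['r'] = 1 → {'t': 12, 'r': 1}
m['n'] = m['t']+2 = 14 → {'t': 12, 'r': 1, 'n': 14}
m['t'] = 12+3 = 15 → {'t': 15, 'r': 1, 'n': 14}

{'t': 15, 'r': 1, 'n': 14}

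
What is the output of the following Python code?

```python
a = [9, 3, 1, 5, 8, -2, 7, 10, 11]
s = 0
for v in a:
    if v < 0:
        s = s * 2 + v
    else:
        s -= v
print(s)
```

v=9: not <0, s = 0-9 = -9
v=3: not <0, s = (-9)-3 = -12
v=1: not <0, s = (-12)-1 = -13
v=5: not <0, s = (-13)-5 = -18
v=8: not <0, s = (-18)-8 = -26
v=-2: <0, s = (-26)*2+(-2) = -54
v=7: not <0, s = (-54)-7 = -61
v=10: not <0, s = (-61)-10 = -71
v=11: not <0, s = (-71)-11 = -82

-82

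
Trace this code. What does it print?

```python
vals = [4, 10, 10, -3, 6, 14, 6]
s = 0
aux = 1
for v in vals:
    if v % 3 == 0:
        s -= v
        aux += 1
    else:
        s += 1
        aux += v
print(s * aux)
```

-210

v=4: not %3==0, s = 0+1 = 1; aux=5
v=10: not %3==0, s = 1+1 = 2; aux=15
v=10: not %3==0, s = 2+1 = 3; aux=25
v=-3: %3==0, s = 3-(-3) = 6; aux=26
v=6: %3==0, s = 6-6 = 0; aux=27
v=14: not %3==0, s = 0+1 = 1; aux=41
v=6: %3==0, s = 1-6 = -5; aux=42
s*aux = (-5)*42 = -210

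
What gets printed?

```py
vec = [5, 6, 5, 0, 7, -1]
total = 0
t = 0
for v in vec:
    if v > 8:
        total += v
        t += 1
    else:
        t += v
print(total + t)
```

v=5: not >8; t=5
v=6: not >8; t=11
v=5: not >8; t=16
v=0: not >8; t=16
v=7: not >8; t=23
v=-1: not >8; t=22
total+t = 0+22 = 22

22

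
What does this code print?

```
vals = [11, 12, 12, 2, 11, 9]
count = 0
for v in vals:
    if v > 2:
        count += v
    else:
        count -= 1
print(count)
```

v=11: >2, count = 0+11 = 11
v=12: >2, count = 11+12 = 23
v=12: >2, count = 23+12 = 35
v=2: not >2, count = 35-1 = 34
v=11: >2, count = 34+11 = 45
v=9: >2, count = 45+9 = 54

54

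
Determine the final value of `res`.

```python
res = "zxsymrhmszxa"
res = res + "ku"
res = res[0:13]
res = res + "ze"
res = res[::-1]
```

'ezkaxzsmhrmysxz'

+ 'ku' → 'zxsymrhmszxaku'
slice [0:13] → 'zxsymrhmszxak'
+ 'ze' → 'zxsymrhmszxakze'
reverse → 'ezkaxzsmhrmysxz'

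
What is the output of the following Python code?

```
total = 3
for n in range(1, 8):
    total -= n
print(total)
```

-25

n=1: total = 3-1 = 2
n=2: total = 2-2 = 0
n=3: total = 0-3 = -3
n=4: total = (-3)-4 = -7
n=5: total = (-7)-5 = -12
n=6: total = (-12)-6 = -18
n=7: total = (-18)-7 = -25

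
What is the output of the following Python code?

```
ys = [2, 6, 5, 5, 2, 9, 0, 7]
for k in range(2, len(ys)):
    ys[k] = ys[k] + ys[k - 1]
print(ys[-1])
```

k=2: ys[2] = 5+6 = 11 → [2, 6, 11, 5, 2, 9, 0, 7]
k=3: ys[3] = 5+11 = 16 → [2, 6, 11, 16, 2, 9, 0, 7]
k=4: ys[4] = 2+16 = 18 → [2, 6, 11, 16, 18, 9, 0, 7]
k=5: ys[5] = 9+18 = 27 → [2, 6, 11, 16, 18, 27, 0, 7]
k=6: ys[6] = 0+27 = 27 → [2, 6, 11, 16, 18, 27, 27, 7]
k=7: ys[7] = 7+27 = 34 → [2, 6, 11, 16, 18, 27, 27, 34]

34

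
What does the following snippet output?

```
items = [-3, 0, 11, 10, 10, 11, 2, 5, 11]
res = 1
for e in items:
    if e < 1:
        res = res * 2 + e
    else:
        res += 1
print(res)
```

e=-3: <1, res = 1*2+(-3) = -1
e=0: <1, res = (-1)*2+0 = -2
e=11: not <1, res = (-2)+1 = -1
e=10: not <1, res = (-1)+1 = 0
e=10: not <1, res = 0+1 = 1
e=11: not <1, res = 1+1 = 2
e=2: not <1, res = 2+1 = 3
e=5: not <1, res = 3+1 = 4
e=11: not <1, res = 4+1 = 5

5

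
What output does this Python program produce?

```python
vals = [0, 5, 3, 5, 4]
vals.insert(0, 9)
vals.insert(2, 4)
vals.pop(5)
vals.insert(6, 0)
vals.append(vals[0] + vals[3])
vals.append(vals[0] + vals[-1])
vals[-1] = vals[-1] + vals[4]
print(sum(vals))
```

insert 9 at 0 → [9, 0, 5, 3, 5, 4]
insert 4 at 2 → [9, 0, 4, 5, 3, 5, 4]
pop(5) removes 5 → [9, 0, 4, 5, 3, 4]
insert 0 at 6 → [9, 0, 4, 5, 3, 4, 0]
append vals[0]+vals[3] = 9+5 = 14 → [9, 0, 4, 5, 3, 4, 0, 14]
append vals[0]+vals[-1] = 9+14 = 23 → [9, 0, 4, 5, 3, 4, 0, 14, 23]
vals[-1] = vals[-1]+vals[4] = 23+3 = 26 → [9, 0, 4, 5, 3, 4, 0, 14, 26]
sum = 65

65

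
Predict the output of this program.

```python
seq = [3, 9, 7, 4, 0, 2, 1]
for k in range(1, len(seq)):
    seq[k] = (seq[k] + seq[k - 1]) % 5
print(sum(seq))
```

k=1: seq[1] = (9+3)%5 = 2 → [3, 2, 7, 4, 0, 2, 1]
k=2: seq[2] = (7+2)%5 = 4 → [3, 2, 4, 4, 0, 2, 1]
k=3: seq[3] = (4+4)%5 = 3 → [3, 2, 4, 3, 0, 2, 1]
k=4: seq[4] = (0+3)%5 = 3 → [3, 2, 4, 3, 3, 2, 1]
k=5: seq[5] = (2+3)%5 = 0 → [3, 2, 4, 3, 3, 0, 1]
k=6: seq[6] = (1+0)%5 = 1 → [3, 2, 4, 3, 3, 0, 1]
sum = 16

16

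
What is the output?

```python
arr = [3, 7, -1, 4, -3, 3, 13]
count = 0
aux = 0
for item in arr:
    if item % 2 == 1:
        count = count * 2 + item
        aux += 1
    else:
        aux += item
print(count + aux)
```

item=3: odd, count = 0*2+3 = 3; aux=1
item=7: odd, count = 3*2+7 = 13; aux=2
item=-1: odd, count = 13*2+(-1) = 25; aux=3
item=4: not odd; aux=7
item=-3: odd, count = 25*2+(-3) = 47; aux=8
item=3: odd, count = 47*2+3 = 97; aux=9
item=13: odd, count = 97*2+13 = 207; aux=10
count+aux = 207+10 = 217

217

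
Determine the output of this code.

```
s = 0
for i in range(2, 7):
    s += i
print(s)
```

i=2: s = 0+2 = 2
i=3: s = 2+3 = 5
i=4: s = 5+4 = 9
i=5: s = 9+5 = 14
i=6: s = 14+6 = 20

20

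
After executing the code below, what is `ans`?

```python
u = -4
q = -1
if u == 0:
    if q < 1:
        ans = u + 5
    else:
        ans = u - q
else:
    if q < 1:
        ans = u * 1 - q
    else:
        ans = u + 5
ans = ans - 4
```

-7

u=-4, q=-1
u == 0 is False; q < 1 is True
→ ans = u * 1 - q = -3
ans = (-3)-4 = -7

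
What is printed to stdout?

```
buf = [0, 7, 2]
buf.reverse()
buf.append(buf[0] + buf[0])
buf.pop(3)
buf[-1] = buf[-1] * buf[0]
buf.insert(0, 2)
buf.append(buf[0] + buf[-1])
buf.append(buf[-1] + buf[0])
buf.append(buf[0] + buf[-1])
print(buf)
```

[2, 2, 7, 0, 2, 4, 6]

reverse → [2, 7, 0]
append buf[0]+buf[0] = 2+2 = 4 → [2, 7, 0, 4]
pop(3) removes 4 → [2, 7, 0]
buf[-1] = buf[-1]*buf[0] = 0*2 = 0 → [2, 7, 0]
insert 2 at 0 → [2, 2, 7, 0]
append buf[0]+buf[-1] = 2+0 = 2 → [2, 2, 7, 0, 2]
append buf[-1]+buf[0] = 2+2 = 4 → [2, 2, 7, 0, 2, 4]
append buf[0]+buf[-1] = 2+4 = 6 → [2, 2, 7, 0, 2, 4, 6]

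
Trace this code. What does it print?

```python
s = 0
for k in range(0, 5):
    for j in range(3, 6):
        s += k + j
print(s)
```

90

k=0,j=3: s = 0+3 = 3
k=0,j=4: s = 3+4 = 7
k=0,j=5: s = 7+5 = 12
k=1,j=3: s = 12+4 = 16
k=1,j=4: s = 16+5 = 21
k=1,j=5: s = 21+6 = 27
k=2,j=3: s = 27+5 = 32
k=2,j=4: s = 32+6 = 38
k=2,j=5: s = 38+7 = 45
k=3,j=3: s = 45+6 = 51
k=3,j=4: s = 51+7 = 58
k=3,j=5: s = 58+8 = 66
k=4,j=3: s = 66+7 = 73
k=4,j=4: s = 73+8 = 81
k=4,j=5: s = 81+9 = 90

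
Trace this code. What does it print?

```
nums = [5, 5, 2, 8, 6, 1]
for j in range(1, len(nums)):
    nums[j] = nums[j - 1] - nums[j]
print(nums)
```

j=1: nums[1] = 5-5 = 0 → [5, 0, 2, 8, 6, 1]
j=2: nums[2] = 0-2 = -2 → [5, 0, -2, 8, 6, 1]
j=3: nums[3] = (-2)-8 = -10 → [5, 0, -2, -10, 6, 1]
j=4: nums[4] = (-10)-6 = -16 → [5, 0, -2, -10, -16, 1]
j=5: nums[5] = (-16)-1 = -17 → [5, 0, -2, -10, -16, -17]

[5, 0, -2, -10, -16, -17]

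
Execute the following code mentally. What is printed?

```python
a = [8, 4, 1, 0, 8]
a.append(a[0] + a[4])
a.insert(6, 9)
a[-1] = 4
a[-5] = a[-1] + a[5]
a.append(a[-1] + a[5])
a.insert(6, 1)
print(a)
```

append a[0]+a[4] = 8+8 = 16 → [8, 4, 1, 0, 8, 16]
insert 9 at 6 → [8, 4, 1, 0, 8, 16, 9]
a[-1] = 4 → [8, 4, 1, 0, 8, 16, 4]
a[-5] = a[-1]+a[5] = 4+16 = 20 → [8, 4, 20, 0, 8, 16, 4]
append a[-1]+a[5] = 4+16 = 20 → [8, 4, 20, 0, 8, 16, 4, 20]
insert 1 at 6 → [8, 4, 20, 0, 8, 16, 1, 4, 20]

[8, 4, 20, 0, 8, 16, 1, 4, 20]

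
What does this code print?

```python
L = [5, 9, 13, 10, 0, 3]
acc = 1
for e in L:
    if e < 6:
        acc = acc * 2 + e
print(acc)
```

e=5: <6, acc = 1*2+5 = 7
e=9: not <6
e=13: not <6
e=10: not <6
e=0: <6, acc = 7*2+0 = 14
e=3: <6, acc = 14*2+3 = 31

31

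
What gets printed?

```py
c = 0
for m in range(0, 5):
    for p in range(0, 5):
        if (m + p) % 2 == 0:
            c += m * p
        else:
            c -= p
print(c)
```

m=0,p=0: even sum, c = 0+0 = 0
m=0,p=1: odd sum, c = 0-1 = -1
m=0,p=2: even sum, c = (-1)+0 = -1
m=0,p=3: odd sum, c = (-1)-3 = -4
m=0,p=4: even sum, c = (-4)+0 = -4
m=1,p=0: odd sum, c = (-4)-0 = -4
m=1,p=1: even sum, c = (-4)+1 = -3
m=1,p=2: odd sum, c = (-3)-2 = -5
m=1,p=3: even sum, c = (-5)+3 = -2
m=1,p=4: odd sum, c = (-2)-4 = -6
m=2,p=0: even sum, c = (-6)+0 = -6
m=2,p=1: odd sum, c = (-6)-1 = -7
m=2,p=2: even sum, c = (-7)+4 = -3
m=2,p=3: odd sum, c = (-3)-3 = -6
m=2,p=4: even sum, c = (-6)+8 = 2
m=3,p=0: odd sum, c = 2-0 = 2
m=3,p=1: even sum, c = 2+3 = 5
m=3,p=2: odd sum, c = 5-2 = 3
m=3,p=3: even sum, c = 3+9 = 12
m=3,p=4: odd sum, c = 12-4 = 8
m=4,p=0: even sum, c = 8+0 = 8
m=4,p=1: odd sum, c = 8-1 = 7
m=4,p=2: even sum, c = 7+8 = 15
m=4,p=3: odd sum, c = 15-3 = 12
m=4,p=4: even sum, c = 12+16 = 28

28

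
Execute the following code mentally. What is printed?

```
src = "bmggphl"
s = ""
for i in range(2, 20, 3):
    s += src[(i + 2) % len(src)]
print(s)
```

pbglgh

i=2: add src[4]='p' → 'p'
i=5: add src[0]='b' → 'pb'
i=8: add src[3]='g' → 'pbg'
i=11: add src[6]='l' → 'pbgl'
i=14: add src[2]='g' → 'pbglg'
i=17: add src[5]='h' → 'pbglgh'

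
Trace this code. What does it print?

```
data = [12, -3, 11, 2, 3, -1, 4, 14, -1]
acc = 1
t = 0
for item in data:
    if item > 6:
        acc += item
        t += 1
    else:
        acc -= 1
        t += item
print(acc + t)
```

39

item=12: >6, acc = 1+12 = 13; t=1
item=-3: not >6, acc = 13-1 = 12; t=-2
item=11: >6, acc = 12+11 = 23; t=-1
item=2: not >6, acc = 23-1 = 22; t=1
item=3: not >6, acc = 22-1 = 21; t=4
item=-1: not >6, acc = 21-1 = 20; t=3
item=4: not >6, acc = 20-1 = 19; t=7
item=14: >6, acc = 19+14 = 33; t=8
item=-1: not >6, acc = 33-1 = 32; t=7
acc+t = 32+7 = 39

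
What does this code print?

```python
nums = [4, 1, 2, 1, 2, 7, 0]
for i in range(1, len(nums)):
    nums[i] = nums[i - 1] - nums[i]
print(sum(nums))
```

-12

i=1: nums[1] = 4-1 = 3 → [4, 3, 2, 1, 2, 7, 0]
i=2: nums[2] = 3-2 = 1 → [4, 3, 1, 1, 2, 7, 0]
i=3: nums[3] = 1-1 = 0 → [4, 3, 1, 0, 2, 7, 0]
i=4: nums[4] = 0-2 = -2 → [4, 3, 1, 0, -2, 7, 0]
i=5: nums[5] = (-2)-7 = -9 → [4, 3, 1, 0, -2, -9, 0]
i=6: nums[6] = (-9)-0 = -9 → [4, 3, 1, 0, -2, -9, -9]
sum = -12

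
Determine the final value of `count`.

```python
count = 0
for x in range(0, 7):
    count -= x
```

-21

x=0: count = 0-0 = 0
x=1: count = 0-1 = -1
x=2: count = (-1)-2 = -3
x=3: count = (-3)-3 = -6
x=4: count = (-6)-4 = -10
x=5: count = (-10)-5 = -15
x=6: count = (-15)-6 = -21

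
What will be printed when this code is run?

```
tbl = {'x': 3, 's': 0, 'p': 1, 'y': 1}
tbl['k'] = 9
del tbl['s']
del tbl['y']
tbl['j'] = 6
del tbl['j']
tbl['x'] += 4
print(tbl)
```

tbl['k'] = 9 → {'x': 3, 's': 0, 'p': 1, 'y': 1, 'k': 9}
del 's' → {'x': 3, 'p': 1, 'y': 1, 'k': 9}
del 'y' → {'x': 3, 'p': 1, 'k': 9}
tbl['j'] = 6 → {'x': 3, 'p': 1, 'k': 9, 'j': 6}
del 'j' → {'x': 3, 'p': 1, 'k': 9}
tbl['x'] = 3+4 = 7 → {'x': 7, 'p': 1, 'k': 9}

{'x': 7, 'p': 1, 'k': 9}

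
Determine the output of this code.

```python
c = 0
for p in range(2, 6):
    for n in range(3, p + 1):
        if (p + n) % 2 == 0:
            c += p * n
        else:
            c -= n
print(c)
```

58

p=3,n=3: even sum, c = 0+9 = 9
p=4,n=3: odd sum, c = 9-3 = 6
p=4,n=4: even sum, c = 6+16 = 22
p=5,n=3: even sum, c = 22+15 = 37
p=5,n=4: odd sum, c = 37-4 = 33
p=5,n=5: even sum, c = 33+25 = 58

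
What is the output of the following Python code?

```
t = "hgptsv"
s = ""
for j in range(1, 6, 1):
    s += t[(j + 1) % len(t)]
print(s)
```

j=1: add t[2]='p' → 'p'
j=2: add t[3]='t' → 'pt'
j=3: add t[4]='s' → 'pts'
j=4: add t[5]='v' → 'ptsv'
j=5: add t[0]='h' → 'ptsvh'

ptsvh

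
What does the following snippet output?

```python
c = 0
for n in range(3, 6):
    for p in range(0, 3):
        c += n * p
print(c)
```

36

n=3,p=0: c = 0+0 = 0
n=3,p=1: c = 0+3 = 3
n=3,p=2: c = 3+6 = 9
n=4,p=0: c = 9+0 = 9
n=4,p=1: c = 9+4 = 13
n=4,p=2: c = 13+8 = 21
n=5,p=0: c = 21+0 = 21
n=5,p=1: c = 21+5 = 26
n=5,p=2: c = 26+10 = 36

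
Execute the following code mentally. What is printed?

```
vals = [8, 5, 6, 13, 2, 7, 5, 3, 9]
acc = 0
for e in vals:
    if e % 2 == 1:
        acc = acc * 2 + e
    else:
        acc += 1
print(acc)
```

e=8: not odd, acc = 0+1 = 1
e=5: odd, acc = 1*2+5 = 7
e=6: not odd, acc = 7+1 = 8
e=13: odd, acc = 8*2+13 = 29
e=2: not odd, acc = 29+1 = 30
e=7: odd, acc = 30*2+7 = 67
e=5: odd, acc = 67*2+5 = 139
e=3: odd, acc = 139*2+3 = 281
e=9: odd, acc = 281*2+9 = 571

571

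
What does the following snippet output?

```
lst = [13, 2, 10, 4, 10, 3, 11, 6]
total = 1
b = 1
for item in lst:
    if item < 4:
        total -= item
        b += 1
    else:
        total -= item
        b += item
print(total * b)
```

item=13: not <4, total = 1-13 = -12; b=14
item=2: <4, total = (-12)-2 = -14; b=15
item=10: not <4, total = (-14)-10 = -24; b=25
item=4: not <4, total = (-24)-4 = -28; b=29
item=10: not <4, total = (-28)-10 = -38; b=39
item=3: <4, total = (-38)-3 = -41; b=40
item=11: not <4, total = (-41)-11 = -52; b=51
item=6: not <4, total = (-52)-6 = -58; b=57
total*b = (-58)*57 = -3306

-3306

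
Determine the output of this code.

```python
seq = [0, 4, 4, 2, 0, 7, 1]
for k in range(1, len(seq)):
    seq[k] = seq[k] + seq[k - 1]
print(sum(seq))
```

k=1: seq[1] = 4+0 = 4 → [0, 4, 4, 2, 0, 7, 1]
k=2: seq[2] = 4+4 = 8 → [0, 4, 8, 2, 0, 7, 1]
k=3: seq[3] = 2+8 = 10 → [0, 4, 8, 10, 0, 7, 1]
k=4: seq[4] = 0+10 = 10 → [0, 4, 8, 10, 10, 7, 1]
k=5: seq[5] = 7+10 = 17 → [0, 4, 8, 10, 10, 17, 1]
k=6: seq[6] = 1+17 = 18 → [0, 4, 8, 10, 10, 17, 18]
sum = 67

67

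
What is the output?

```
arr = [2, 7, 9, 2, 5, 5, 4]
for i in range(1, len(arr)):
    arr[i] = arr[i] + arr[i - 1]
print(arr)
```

i=1: arr[1] = 7+2 = 9 → [2, 9, 9, 2, 5, 5, 4]
i=2: arr[2] = 9+9 = 18 → [2, 9, 18, 2, 5, 5, 4]
i=3: arr[3] = 2+18 = 20 → [2, 9, 18, 20, 5, 5, 4]
i=4: arr[4] = 5+20 = 25 → [2, 9, 18, 20, 25, 5, 4]
i=5: arr[5] = 5+25 = 30 → [2, 9, 18, 20, 25, 30, 4]
i=6: arr[6] = 4+30 = 34 → [2, 9, 18, 20, 25, 30, 34]

[2, 9, 18, 20, 25, 30, 34]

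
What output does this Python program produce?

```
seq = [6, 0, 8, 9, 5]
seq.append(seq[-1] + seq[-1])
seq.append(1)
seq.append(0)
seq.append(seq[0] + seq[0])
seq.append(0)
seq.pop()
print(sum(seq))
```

append seq[-1]+seq[-1] = 5+5 = 10 → [6, 0, 8, 9, 5, 10]
append 1 → [6, 0, 8, 9, 5, 10, 1]
append 0 → [6, 0, 8, 9, 5, 10, 1, 0]
append seq[0]+seq[0] = 6+6 = 12 → [6, 0, 8, 9, 5, 10, 1, 0, 12]
append 0 → [6, 0, 8, 9, 5, 10, 1, 0, 12, 0]
pop() removes 0 → [6, 0, 8, 9, 5, 10, 1, 0, 12]
sum = 51

51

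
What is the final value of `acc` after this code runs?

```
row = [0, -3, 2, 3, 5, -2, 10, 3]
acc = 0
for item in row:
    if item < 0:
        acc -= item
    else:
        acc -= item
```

item=0: not <0, acc = 0-0 = 0
item=-3: <0, acc = 0-(-3) = 3
item=2: not <0, acc = 3-2 = 1
item=3: not <0, acc = 1-3 = -2
item=5: not <0, acc = (-2)-5 = -7
item=-2: <0, acc = (-7)-(-2) = -5
item=10: not <0, acc = (-5)-10 = -15
item=3: not <0, acc = (-15)-3 = -18

-18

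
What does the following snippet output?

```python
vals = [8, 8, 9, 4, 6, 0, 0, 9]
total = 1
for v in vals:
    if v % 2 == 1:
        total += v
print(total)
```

v=8: not odd
v=8: not odd
v=9: odd, total = 1+9 = 10
v=4: not odd
v=6: not odd
v=0: not odd
v=0: not odd
v=9: odd, total = 10+9 = 19

19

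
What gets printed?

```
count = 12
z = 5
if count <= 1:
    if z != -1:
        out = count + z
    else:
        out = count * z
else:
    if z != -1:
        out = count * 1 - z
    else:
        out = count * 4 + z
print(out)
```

7

count=12, z=5
count <= 1 is False; z != -1 is True
→ out = count * 1 - z = 7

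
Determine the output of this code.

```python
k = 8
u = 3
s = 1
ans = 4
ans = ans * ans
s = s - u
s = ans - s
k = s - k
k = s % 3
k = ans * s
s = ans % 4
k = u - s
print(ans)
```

ans = 4*4 = 16
s = 1-3 = -2
s = 16-(-2) = 18
k = 18-8 = 10
k = 18%3 = 0
k = 16*18 = 288
s = 16%4 = 0
k = 3-0 = 3

16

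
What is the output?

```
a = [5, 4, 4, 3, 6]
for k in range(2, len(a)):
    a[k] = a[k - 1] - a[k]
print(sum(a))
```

k=2: a[2] = 4-4 = 0 → [5, 4, 0, 3, 6]
k=3: a[3] = 0-3 = -3 → [5, 4, 0, -3, 6]
k=4: a[4] = (-3)-6 = -9 → [5, 4, 0, -3, -9]
sum = -3

-3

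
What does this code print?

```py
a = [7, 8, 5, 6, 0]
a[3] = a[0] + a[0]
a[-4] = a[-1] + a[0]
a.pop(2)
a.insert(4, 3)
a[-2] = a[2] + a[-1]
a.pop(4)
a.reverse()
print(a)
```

a[3] = a[0]+a[0] = 7+7 = 14 → [7, 8, 5, 14, 0]
a[-4] = a[-1]+a[0] = 0+7 = 7 → [7, 7, 5, 14, 0]
pop(2) removes 5 → [7, 7, 14, 0]
insert 3 at 4 → [7, 7, 14, 0, 3]
a[-2] = a[2]+a[-1] = 14+3 = 17 → [7, 7, 14, 17, 3]
pop(4) removes 3 → [7, 7, 14, 17]
reverse → [17, 14, 7, 7]

[17, 14, 7, 7]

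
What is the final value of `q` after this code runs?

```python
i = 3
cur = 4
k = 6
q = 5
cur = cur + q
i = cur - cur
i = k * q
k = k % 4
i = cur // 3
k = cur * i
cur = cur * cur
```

5

cur = 4+5 = 9
i = 9-9 = 0
i = 6*5 = 30
k = 6%4 = 2
i = 9//3 = 3
k = 9*3 = 27
cur = 9*9 = 81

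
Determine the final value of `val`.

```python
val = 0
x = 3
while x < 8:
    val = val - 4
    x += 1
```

-20

x=3: val = 0-4 = -4
x=4: val = (-4)-4 = -8
x=5: val = (-8)-4 = -12
x=6: val = (-12)-4 = -16
x=7: val = (-16)-4 = -20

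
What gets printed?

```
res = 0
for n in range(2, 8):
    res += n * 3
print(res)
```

n=2: res = 0+2*3 = 6
n=3: res = 6+3*3 = 15
n=4: res = 15+4*3 = 27
n=5: res = 27+5*3 = 42
n=6: res = 42+6*3 = 60
n=7: res = 60+7*3 = 81

81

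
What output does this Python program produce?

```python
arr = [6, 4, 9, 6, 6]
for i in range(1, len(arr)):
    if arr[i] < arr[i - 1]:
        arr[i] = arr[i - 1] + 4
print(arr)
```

i=1: 4<6, arr[1] = 6+4 = 10 → [6, 10, 9, 6, 6]
i=2: 9<10, arr[2] = 10+4 = 14 → [6, 10, 14, 6, 6]
i=3: 6<14, arr[3] = 14+4 = 18 → [6, 10, 14, 18, 6]
i=4: 6<18, arr[4] = 18+4 = 22 → [6, 10, 14, 18, 22]

[6, 10, 14, 18, 22]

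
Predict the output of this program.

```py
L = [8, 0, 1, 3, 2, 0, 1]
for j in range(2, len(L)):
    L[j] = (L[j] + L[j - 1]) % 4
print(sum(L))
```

16

j=2: L[2] = (1+0)%4 = 1 → [8, 0, 1, 3, 2, 0, 1]
j=3: L[3] = (3+1)%4 = 0 → [8, 0, 1, 0, 2, 0, 1]
j=4: L[4] = (2+0)%4 = 2 → [8, 0, 1, 0, 2, 0, 1]
j=5: L[5] = (0+2)%4 = 2 → [8, 0, 1, 0, 2, 2, 1]
j=6: L[6] = (1+2)%4 = 3 → [8, 0, 1, 0, 2, 2, 3]
sum = 16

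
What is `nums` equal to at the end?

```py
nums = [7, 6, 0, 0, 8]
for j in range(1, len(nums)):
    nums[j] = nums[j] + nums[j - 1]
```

j=1: nums[1] = 6+7 = 13 → [7, 13, 0, 0, 8]
j=2: nums[2] = 0+13 = 13 → [7, 13, 13, 0, 8]
j=3: nums[3] = 0+13 = 13 → [7, 13, 13, 13, 8]
j=4: nums[4] = 8+13 = 21 → [7, 13, 13, 13, 21]

[7, 13, 13, 13, 21]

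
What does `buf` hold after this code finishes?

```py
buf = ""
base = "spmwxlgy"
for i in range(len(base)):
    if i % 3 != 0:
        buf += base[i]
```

'pmxly'

i=0: skip
i=1: add 'p' → 'p'
i=2: add 'm' → 'pm'
i=3: skip
i=4: add 'x' → 'pmx'
i=5: add 'l' → 'pmxl'
i=6: skip
i=7: add 'y' → 'pmxly'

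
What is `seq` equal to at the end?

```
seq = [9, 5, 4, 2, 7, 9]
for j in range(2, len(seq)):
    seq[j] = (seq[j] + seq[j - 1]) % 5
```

j=2: seq[2] = (4+5)%5 = 4 → [9, 5, 4, 2, 7, 9]
j=3: seq[3] = (2+4)%5 = 1 → [9, 5, 4, 1, 7, 9]
j=4: seq[4] = (7+1)%5 = 3 → [9, 5, 4, 1, 3, 9]
j=5: seq[5] = (9+3)%5 = 2 → [9, 5, 4, 1, 3, 2]

[9, 5, 4, 1, 3, 2]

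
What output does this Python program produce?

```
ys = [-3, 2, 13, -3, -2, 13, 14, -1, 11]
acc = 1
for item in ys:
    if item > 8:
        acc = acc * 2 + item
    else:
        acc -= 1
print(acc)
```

161

item=-3: not >8, acc = 1-1 = 0
item=2: not >8, acc = 0-1 = -1
item=13: >8, acc = (-1)*2+13 = 11
item=-3: not >8, acc = 11-1 = 10
item=-2: not >8, acc = 10-1 = 9
item=13: >8, acc = 9*2+13 = 31
item=14: >8, acc = 31*2+14 = 76
item=-1: not >8, acc = 76-1 = 75
item=11: >8, acc = 75*2+11 = 161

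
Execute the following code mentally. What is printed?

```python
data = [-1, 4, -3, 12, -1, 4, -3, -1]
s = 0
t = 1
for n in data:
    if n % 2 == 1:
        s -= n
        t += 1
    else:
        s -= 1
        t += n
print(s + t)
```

32

n=-1: odd, s = 0-(-1) = 1; t=2
n=4: not odd, s = 1-1 = 0; t=6
n=-3: odd, s = 0-(-3) = 3; t=7
n=12: not odd, s = 3-1 = 2; t=19
n=-1: odd, s = 2-(-1) = 3; t=20
n=4: not odd, s = 3-1 = 2; t=24
n=-3: odd, s = 2-(-3) = 5; t=25
n=-1: odd, s = 5-(-1) = 6; t=26
s+t = 6+26 = 32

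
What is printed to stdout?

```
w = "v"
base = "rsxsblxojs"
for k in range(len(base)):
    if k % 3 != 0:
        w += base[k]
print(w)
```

vsxbloj

k=0: skip
k=1: add 's' → 'vs'
k=2: add 'x' → 'vsx'
k=3: skip
k=4: add 'b' → 'vsxb'
k=5: add 'l' → 'vsxbl'
k=6: skip
k=7: add 'o' → 'vsxblo'
k=8: add 'j' → 'vsxbloj'
k=9: skip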